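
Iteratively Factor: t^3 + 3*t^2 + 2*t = (t + 2)*(t^2 + t) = (t + 1)*(t + 2)*(t)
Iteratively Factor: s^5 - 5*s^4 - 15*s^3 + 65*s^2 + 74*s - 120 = (s + 2)*(s^4 - 7*s^3 - s^2 + 67*s - 60) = (s - 1)*(s + 2)*(s^3 - 6*s^2 - 7*s + 60) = (s - 5)*(s - 1)*(s + 2)*(s^2 - s - 12) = (s - 5)*(s - 1)*(s + 2)*(s + 3)*(s - 4)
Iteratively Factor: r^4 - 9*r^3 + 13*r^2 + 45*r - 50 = (r - 5)*(r^3 - 4*r^2 - 7*r + 10) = (r - 5)*(r + 2)*(r^2 - 6*r + 5) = (r - 5)*(r - 1)*(r + 2)*(r - 5)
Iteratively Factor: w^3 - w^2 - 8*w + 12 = (w + 3)*(w^2 - 4*w + 4) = (w - 2)*(w + 3)*(w - 2)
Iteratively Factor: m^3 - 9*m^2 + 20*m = (m - 4)*(m^2 - 5*m) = m*(m - 4)*(m - 5)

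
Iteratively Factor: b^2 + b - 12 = (b - 3)*(b + 4)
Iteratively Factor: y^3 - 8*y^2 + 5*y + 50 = (y + 2)*(y^2 - 10*y + 25) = (y - 5)*(y + 2)*(y - 5)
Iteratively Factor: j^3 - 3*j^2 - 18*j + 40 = (j - 2)*(j^2 - j - 20) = (j - 5)*(j - 2)*(j + 4)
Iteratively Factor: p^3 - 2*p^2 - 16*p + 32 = (p + 4)*(p^2 - 6*p + 8) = (p - 4)*(p + 4)*(p - 2)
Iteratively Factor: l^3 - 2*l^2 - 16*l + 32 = (l + 4)*(l^2 - 6*l + 8) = (l - 2)*(l + 4)*(l - 4)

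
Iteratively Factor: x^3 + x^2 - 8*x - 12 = (x - 3)*(x^2 + 4*x + 4) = (x - 3)*(x + 2)*(x + 2)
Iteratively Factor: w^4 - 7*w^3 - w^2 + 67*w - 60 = (w - 1)*(w^3 - 6*w^2 - 7*w + 60) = (w - 5)*(w - 1)*(w^2 - w - 12) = (w - 5)*(w - 4)*(w - 1)*(w + 3)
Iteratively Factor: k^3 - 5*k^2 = (k)*(k^2 - 5*k) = k*(k - 5)*(k)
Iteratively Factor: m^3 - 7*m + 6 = (m - 1)*(m^2 + m - 6) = (m - 1)*(m + 3)*(m - 2)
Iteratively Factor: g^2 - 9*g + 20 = (g - 5)*(g - 4)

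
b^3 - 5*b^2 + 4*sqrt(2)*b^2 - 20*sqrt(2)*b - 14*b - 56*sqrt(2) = (b - 7)*(b + 2)*(b + 4*sqrt(2))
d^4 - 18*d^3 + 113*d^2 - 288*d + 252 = (d - 7)*(d - 6)*(d - 3)*(d - 2)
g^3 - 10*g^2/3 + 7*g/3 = g*(g - 7/3)*(g - 1)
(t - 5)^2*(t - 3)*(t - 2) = t^4 - 15*t^3 + 81*t^2 - 185*t + 150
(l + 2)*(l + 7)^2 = l^3 + 16*l^2 + 77*l + 98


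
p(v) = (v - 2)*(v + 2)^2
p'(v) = (v - 2)*(2*v + 4) + (v + 2)^2 = (v + 2)*(3*v - 2)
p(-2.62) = -1.78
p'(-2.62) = 6.11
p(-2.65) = -1.96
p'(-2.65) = 6.47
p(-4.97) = -61.48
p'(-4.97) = 50.22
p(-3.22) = -7.77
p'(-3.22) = 14.23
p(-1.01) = -2.95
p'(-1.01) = -4.98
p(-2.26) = -0.29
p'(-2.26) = 2.28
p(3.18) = 31.66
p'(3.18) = 39.06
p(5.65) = 213.61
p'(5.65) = 114.37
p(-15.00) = -2873.00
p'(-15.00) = 611.00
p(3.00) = 25.00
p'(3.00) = 35.00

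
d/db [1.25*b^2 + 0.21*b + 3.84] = 2.5*b + 0.21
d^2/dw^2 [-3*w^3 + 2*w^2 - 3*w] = 4 - 18*w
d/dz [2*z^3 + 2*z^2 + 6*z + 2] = 6*z^2 + 4*z + 6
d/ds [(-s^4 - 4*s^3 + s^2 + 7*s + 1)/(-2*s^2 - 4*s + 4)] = (s^5 + 5*s^4 + 4*s^3 - 19*s^2/2 + 3*s + 8)/(s^4 + 4*s^3 - 8*s + 4)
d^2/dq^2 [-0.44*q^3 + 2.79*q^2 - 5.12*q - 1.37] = 5.58 - 2.64*q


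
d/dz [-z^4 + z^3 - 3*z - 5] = -4*z^3 + 3*z^2 - 3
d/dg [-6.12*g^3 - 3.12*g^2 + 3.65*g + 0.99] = -18.36*g^2 - 6.24*g + 3.65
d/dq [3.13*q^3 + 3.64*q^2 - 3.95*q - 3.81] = 9.39*q^2 + 7.28*q - 3.95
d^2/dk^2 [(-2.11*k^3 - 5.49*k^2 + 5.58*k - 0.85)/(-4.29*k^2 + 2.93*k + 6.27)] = (2.27373675443232e-13*k^4 + 82.3646539999995*k^3 + 1212.469038*k^2 - 466.95924*k + 696.998558)/(78.953589*k^6 - 161.772039*k^5 - 235.693458*k^4 + 447.718357*k^3 + 344.475054*k^2 - 345.560391*k - 246.491883)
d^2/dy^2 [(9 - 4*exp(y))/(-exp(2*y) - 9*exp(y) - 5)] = (4*exp(4*y) - 72*exp(3*y) - 363*exp(2*y) - 729*exp(y) + 505)*exp(y)/(exp(6*y) + 27*exp(5*y) + 258*exp(4*y) + 999*exp(3*y) + 1290*exp(2*y) + 675*exp(y) + 125)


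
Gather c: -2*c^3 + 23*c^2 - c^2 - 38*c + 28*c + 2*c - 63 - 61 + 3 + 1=-2*c^3 + 22*c^2 - 8*c - 120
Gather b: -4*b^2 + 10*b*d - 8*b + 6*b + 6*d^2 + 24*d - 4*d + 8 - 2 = -4*b^2 + b*(10*d - 2) + 6*d^2 + 20*d + 6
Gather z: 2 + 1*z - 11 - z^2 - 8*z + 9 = -z^2 - 7*z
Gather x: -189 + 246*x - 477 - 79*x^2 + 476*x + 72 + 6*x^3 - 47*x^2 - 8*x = 6*x^3 - 126*x^2 + 714*x - 594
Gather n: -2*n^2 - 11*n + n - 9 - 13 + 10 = -2*n^2 - 10*n - 12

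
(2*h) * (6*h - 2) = 12*h^2 - 4*h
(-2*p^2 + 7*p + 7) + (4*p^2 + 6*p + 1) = 2*p^2 + 13*p + 8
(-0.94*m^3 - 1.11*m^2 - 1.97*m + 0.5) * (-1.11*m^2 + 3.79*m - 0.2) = 1.0434*m^5 - 2.3305*m^4 - 1.8322*m^3 - 7.7993*m^2 + 2.289*m - 0.1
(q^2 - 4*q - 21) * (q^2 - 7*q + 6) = q^4 - 11*q^3 + 13*q^2 + 123*q - 126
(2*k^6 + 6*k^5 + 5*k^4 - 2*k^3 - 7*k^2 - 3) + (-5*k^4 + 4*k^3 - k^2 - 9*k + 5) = 2*k^6 + 6*k^5 + 2*k^3 - 8*k^2 - 9*k + 2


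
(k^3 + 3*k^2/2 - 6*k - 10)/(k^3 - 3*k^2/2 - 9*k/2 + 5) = (k + 2)/(k - 1)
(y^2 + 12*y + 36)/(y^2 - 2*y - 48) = (y + 6)/(y - 8)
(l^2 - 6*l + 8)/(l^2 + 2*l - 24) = (l - 2)/(l + 6)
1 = 1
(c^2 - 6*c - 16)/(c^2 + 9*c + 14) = (c - 8)/(c + 7)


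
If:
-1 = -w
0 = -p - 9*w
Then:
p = -9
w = 1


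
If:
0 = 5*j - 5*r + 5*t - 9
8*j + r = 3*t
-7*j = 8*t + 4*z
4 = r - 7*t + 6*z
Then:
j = 104/905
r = -3743/1810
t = -693/1810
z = 511/905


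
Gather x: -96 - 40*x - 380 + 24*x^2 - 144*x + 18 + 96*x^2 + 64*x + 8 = 120*x^2 - 120*x - 450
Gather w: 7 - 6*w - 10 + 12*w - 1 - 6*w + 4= 0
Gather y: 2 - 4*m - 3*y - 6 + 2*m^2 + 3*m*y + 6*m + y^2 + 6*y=2*m^2 + 2*m + y^2 + y*(3*m + 3) - 4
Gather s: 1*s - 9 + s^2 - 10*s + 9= s^2 - 9*s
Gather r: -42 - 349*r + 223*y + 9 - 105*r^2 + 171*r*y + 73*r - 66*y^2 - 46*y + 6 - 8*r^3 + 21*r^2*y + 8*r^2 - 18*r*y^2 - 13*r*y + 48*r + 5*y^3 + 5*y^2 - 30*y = -8*r^3 + r^2*(21*y - 97) + r*(-18*y^2 + 158*y - 228) + 5*y^3 - 61*y^2 + 147*y - 27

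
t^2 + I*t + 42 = (t - 6*I)*(t + 7*I)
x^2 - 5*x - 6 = (x - 6)*(x + 1)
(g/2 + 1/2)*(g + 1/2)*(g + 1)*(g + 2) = g^4/2 + 9*g^3/4 + 7*g^2/2 + 9*g/4 + 1/2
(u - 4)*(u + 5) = u^2 + u - 20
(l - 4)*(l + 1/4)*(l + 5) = l^3 + 5*l^2/4 - 79*l/4 - 5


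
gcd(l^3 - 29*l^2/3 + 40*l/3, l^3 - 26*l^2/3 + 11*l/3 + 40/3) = l^2 - 29*l/3 + 40/3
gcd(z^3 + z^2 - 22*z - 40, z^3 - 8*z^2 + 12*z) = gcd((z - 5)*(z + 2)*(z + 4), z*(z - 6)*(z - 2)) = 1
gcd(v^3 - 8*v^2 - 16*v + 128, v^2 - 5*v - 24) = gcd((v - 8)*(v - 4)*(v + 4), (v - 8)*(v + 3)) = v - 8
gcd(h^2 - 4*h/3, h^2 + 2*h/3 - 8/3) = h - 4/3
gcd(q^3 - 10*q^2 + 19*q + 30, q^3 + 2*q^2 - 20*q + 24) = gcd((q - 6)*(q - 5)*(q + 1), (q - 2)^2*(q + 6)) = 1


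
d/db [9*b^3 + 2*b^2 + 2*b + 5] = 27*b^2 + 4*b + 2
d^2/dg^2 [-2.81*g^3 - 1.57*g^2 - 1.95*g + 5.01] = -16.86*g - 3.14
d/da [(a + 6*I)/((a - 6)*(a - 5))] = (-a^2 - 12*I*a + 30 + 66*I)/(a^4 - 22*a^3 + 181*a^2 - 660*a + 900)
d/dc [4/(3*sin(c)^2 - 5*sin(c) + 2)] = 4*(5 - 6*sin(c))*cos(c)/(3*sin(c)^2 - 5*sin(c) + 2)^2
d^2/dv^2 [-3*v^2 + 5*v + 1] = -6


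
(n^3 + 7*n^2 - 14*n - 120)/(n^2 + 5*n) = n + 2 - 24/n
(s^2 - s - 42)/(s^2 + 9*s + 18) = (s - 7)/(s + 3)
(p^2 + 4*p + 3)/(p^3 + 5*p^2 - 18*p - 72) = (p + 1)/(p^2 + 2*p - 24)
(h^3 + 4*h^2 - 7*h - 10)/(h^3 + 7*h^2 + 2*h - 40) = (h + 1)/(h + 4)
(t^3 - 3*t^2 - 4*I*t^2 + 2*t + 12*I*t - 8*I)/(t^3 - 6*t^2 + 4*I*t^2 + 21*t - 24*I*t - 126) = (t^3 + t^2*(-3 - 4*I) + t*(2 + 12*I) - 8*I)/(t^3 + t^2*(-6 + 4*I) + t*(21 - 24*I) - 126)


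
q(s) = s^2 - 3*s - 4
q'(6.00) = 9.00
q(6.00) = 14.00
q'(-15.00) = -33.00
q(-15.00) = 266.00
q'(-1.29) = -5.58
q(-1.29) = 1.53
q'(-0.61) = -4.22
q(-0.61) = -1.80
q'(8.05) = 13.10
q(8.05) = 36.65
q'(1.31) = -0.38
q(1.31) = -6.21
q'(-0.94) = -4.88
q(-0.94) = -0.30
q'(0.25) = -2.50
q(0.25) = -4.69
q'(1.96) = 0.92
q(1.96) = -6.04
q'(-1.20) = -5.40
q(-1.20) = 1.04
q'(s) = 2*s - 3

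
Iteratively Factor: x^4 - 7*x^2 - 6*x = (x)*(x^3 - 7*x - 6) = x*(x - 3)*(x^2 + 3*x + 2) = x*(x - 3)*(x + 1)*(x + 2)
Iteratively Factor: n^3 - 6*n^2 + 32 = (n - 4)*(n^2 - 2*n - 8) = (n - 4)*(n + 2)*(n - 4)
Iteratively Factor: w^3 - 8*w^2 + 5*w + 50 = (w + 2)*(w^2 - 10*w + 25) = (w - 5)*(w + 2)*(w - 5)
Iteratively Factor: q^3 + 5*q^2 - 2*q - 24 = (q - 2)*(q^2 + 7*q + 12) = (q - 2)*(q + 4)*(q + 3)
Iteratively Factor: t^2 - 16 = (t - 4)*(t + 4)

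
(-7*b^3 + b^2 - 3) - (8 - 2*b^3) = -5*b^3 + b^2 - 11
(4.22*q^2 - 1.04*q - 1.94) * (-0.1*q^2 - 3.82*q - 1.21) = -0.422*q^4 - 16.0164*q^3 - 0.9394*q^2 + 8.6692*q + 2.3474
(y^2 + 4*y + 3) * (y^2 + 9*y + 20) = y^4 + 13*y^3 + 59*y^2 + 107*y + 60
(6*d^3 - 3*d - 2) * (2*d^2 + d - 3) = 12*d^5 + 6*d^4 - 24*d^3 - 7*d^2 + 7*d + 6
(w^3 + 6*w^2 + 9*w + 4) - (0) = w^3 + 6*w^2 + 9*w + 4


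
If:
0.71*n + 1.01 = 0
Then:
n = -1.42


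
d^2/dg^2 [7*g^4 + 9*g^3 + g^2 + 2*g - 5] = 84*g^2 + 54*g + 2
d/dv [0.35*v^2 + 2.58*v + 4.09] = 0.7*v + 2.58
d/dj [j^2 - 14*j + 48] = 2*j - 14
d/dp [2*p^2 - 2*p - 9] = 4*p - 2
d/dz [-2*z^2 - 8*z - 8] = -4*z - 8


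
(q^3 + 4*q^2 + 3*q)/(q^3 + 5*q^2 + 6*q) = (q + 1)/(q + 2)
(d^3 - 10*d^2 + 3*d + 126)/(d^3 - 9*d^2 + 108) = (d - 7)/(d - 6)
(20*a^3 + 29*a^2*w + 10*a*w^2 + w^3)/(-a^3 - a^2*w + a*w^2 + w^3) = (20*a^2 + 9*a*w + w^2)/(-a^2 + w^2)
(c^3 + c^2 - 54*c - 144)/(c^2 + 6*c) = c - 5 - 24/c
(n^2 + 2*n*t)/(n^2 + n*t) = (n + 2*t)/(n + t)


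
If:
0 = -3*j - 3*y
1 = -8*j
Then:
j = -1/8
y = 1/8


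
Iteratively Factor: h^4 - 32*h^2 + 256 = (h - 4)*(h^3 + 4*h^2 - 16*h - 64) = (h - 4)*(h + 4)*(h^2 - 16) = (h - 4)*(h + 4)^2*(h - 4)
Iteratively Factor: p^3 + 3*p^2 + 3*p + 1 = (p + 1)*(p^2 + 2*p + 1) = (p + 1)^2*(p + 1)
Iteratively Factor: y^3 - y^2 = (y)*(y^2 - y) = y^2*(y - 1)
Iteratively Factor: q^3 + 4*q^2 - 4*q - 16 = (q - 2)*(q^2 + 6*q + 8) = (q - 2)*(q + 2)*(q + 4)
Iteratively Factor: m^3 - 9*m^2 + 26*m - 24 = (m - 3)*(m^2 - 6*m + 8) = (m - 4)*(m - 3)*(m - 2)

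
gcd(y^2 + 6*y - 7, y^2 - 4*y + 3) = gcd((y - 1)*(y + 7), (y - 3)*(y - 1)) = y - 1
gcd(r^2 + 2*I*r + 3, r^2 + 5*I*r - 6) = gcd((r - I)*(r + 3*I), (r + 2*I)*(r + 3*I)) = r + 3*I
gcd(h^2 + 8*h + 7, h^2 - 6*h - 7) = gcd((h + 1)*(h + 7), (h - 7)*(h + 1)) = h + 1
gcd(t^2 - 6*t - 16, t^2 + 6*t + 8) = t + 2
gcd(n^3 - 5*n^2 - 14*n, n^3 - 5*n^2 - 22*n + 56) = n - 7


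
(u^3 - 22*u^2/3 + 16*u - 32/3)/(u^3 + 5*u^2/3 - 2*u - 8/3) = (u^2 - 6*u + 8)/(u^2 + 3*u + 2)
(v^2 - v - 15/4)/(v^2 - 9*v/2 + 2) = (4*v^2 - 4*v - 15)/(2*(2*v^2 - 9*v + 4))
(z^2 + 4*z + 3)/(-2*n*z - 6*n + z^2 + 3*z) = (z + 1)/(-2*n + z)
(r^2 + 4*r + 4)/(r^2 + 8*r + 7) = (r^2 + 4*r + 4)/(r^2 + 8*r + 7)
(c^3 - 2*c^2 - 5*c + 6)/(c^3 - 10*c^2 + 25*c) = (c^3 - 2*c^2 - 5*c + 6)/(c*(c^2 - 10*c + 25))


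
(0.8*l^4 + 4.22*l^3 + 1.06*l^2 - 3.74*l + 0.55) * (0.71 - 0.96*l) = -0.768*l^5 - 3.4832*l^4 + 1.9786*l^3 + 4.343*l^2 - 3.1834*l + 0.3905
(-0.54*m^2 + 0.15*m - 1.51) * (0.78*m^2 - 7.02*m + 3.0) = -0.4212*m^4 + 3.9078*m^3 - 3.8508*m^2 + 11.0502*m - 4.53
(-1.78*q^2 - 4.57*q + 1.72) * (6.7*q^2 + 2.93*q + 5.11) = -11.926*q^4 - 35.8344*q^3 - 10.9619*q^2 - 18.3131*q + 8.7892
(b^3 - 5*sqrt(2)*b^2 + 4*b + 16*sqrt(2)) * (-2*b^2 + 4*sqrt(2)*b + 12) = -2*b^5 + 14*sqrt(2)*b^4 - 36*b^3 - 76*sqrt(2)*b^2 + 176*b + 192*sqrt(2)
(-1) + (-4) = -5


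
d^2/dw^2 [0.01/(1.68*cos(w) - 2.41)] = (0.028224*sin(w)^2 - 0.040488*cos(w) + 0.028224)/(1.68*cos(w) - 2.41)^3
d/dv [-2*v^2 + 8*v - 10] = 8 - 4*v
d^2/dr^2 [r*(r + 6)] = 2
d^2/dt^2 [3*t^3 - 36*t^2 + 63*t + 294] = 18*t - 72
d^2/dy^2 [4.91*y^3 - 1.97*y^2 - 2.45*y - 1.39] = 29.46*y - 3.94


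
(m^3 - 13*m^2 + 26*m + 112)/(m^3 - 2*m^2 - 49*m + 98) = (m^2 - 6*m - 16)/(m^2 + 5*m - 14)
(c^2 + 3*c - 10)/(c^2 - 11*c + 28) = (c^2 + 3*c - 10)/(c^2 - 11*c + 28)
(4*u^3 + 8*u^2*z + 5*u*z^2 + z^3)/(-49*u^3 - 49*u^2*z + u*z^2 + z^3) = (4*u^2 + 4*u*z + z^2)/(-49*u^2 + z^2)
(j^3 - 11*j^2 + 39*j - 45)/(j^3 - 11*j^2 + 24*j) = (j^2 - 8*j + 15)/(j*(j - 8))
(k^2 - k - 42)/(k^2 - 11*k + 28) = (k + 6)/(k - 4)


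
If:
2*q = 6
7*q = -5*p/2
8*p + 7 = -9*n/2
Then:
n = 602/45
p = -42/5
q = 3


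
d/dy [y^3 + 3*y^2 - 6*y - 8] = 3*y^2 + 6*y - 6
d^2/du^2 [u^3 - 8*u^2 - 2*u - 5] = 6*u - 16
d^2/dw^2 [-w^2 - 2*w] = -2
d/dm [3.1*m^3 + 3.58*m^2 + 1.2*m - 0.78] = 9.3*m^2 + 7.16*m + 1.2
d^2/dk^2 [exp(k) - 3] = exp(k)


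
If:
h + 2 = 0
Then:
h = -2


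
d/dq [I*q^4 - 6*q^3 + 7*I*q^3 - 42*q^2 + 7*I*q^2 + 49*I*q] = 4*I*q^3 + q^2*(-18 + 21*I) + 14*q*(-6 + I) + 49*I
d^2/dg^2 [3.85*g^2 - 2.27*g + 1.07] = 7.70000000000000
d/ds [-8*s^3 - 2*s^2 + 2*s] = -24*s^2 - 4*s + 2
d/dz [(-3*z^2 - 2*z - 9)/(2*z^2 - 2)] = (z^2 + 12*z + 1)/(z^4 - 2*z^2 + 1)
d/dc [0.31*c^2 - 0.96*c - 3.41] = 0.62*c - 0.96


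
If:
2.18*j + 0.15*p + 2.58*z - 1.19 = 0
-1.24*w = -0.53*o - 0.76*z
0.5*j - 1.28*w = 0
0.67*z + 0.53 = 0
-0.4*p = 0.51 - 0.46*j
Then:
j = 1.45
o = 2.46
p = 0.40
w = 0.57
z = -0.79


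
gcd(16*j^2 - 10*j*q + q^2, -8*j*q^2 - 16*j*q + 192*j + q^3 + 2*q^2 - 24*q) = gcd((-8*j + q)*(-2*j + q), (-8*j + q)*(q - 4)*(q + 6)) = -8*j + q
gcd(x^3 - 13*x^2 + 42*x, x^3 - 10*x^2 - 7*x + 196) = x - 7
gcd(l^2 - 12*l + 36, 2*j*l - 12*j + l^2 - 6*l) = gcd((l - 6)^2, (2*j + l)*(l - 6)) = l - 6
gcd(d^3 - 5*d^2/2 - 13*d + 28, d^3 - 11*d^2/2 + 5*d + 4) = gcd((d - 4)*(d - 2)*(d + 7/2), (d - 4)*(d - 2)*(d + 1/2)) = d^2 - 6*d + 8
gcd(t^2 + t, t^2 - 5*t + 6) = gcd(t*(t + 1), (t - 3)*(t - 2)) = 1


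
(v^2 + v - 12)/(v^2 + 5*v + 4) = (v - 3)/(v + 1)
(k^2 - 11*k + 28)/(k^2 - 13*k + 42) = (k - 4)/(k - 6)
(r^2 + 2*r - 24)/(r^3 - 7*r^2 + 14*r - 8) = (r + 6)/(r^2 - 3*r + 2)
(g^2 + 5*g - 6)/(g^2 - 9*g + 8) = (g + 6)/(g - 8)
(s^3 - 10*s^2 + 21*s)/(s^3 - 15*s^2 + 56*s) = (s - 3)/(s - 8)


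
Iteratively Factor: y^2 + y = (y + 1)*(y)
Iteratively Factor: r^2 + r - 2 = (r - 1)*(r + 2)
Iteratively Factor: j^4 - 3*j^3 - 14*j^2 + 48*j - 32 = (j - 2)*(j^3 - j^2 - 16*j + 16) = (j - 2)*(j + 4)*(j^2 - 5*j + 4) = (j - 2)*(j - 1)*(j + 4)*(j - 4)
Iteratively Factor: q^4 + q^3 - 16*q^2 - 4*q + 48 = (q - 2)*(q^3 + 3*q^2 - 10*q - 24) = (q - 2)*(q + 4)*(q^2 - q - 6) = (q - 2)*(q + 2)*(q + 4)*(q - 3)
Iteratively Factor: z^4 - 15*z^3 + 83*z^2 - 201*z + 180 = (z - 3)*(z^3 - 12*z^2 + 47*z - 60) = (z - 3)^2*(z^2 - 9*z + 20) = (z - 5)*(z - 3)^2*(z - 4)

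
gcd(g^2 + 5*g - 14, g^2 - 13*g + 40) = 1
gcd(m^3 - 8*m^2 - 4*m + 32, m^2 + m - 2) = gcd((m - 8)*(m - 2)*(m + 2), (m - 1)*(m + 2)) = m + 2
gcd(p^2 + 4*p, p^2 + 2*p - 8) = p + 4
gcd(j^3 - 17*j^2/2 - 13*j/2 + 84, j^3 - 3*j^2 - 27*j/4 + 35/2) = j - 7/2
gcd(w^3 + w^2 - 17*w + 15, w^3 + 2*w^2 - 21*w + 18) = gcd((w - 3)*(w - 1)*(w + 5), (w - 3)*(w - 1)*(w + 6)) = w^2 - 4*w + 3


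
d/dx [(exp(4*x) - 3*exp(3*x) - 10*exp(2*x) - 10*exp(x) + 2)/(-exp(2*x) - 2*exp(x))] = (-2*exp(5*x) - 3*exp(4*x) + 12*exp(3*x) + 10*exp(2*x) + 4*exp(x) + 4)*exp(-x)/(exp(2*x) + 4*exp(x) + 4)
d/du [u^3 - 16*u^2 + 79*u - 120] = 3*u^2 - 32*u + 79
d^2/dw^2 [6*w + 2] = 0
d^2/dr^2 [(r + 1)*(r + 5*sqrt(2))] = 2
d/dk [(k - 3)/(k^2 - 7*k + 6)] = (k^2 - 7*k - (k - 3)*(2*k - 7) + 6)/(k^2 - 7*k + 6)^2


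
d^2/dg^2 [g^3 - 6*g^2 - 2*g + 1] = 6*g - 12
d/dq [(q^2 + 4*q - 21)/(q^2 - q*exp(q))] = (2*q*(q + 2)*(q - exp(q)) + (q^2 + 4*q - 21)*(q*exp(q) - 2*q + exp(q)))/(q^2*(q - exp(q))^2)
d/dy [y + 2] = 1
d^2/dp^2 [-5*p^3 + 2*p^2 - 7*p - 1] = 4 - 30*p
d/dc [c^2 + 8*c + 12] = 2*c + 8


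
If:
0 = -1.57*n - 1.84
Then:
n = -1.17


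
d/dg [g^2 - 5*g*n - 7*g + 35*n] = 2*g - 5*n - 7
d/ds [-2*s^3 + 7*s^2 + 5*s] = -6*s^2 + 14*s + 5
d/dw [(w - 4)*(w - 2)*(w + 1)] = 3*w^2 - 10*w + 2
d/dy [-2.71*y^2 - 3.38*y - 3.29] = -5.42*y - 3.38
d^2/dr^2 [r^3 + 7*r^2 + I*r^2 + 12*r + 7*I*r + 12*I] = 6*r + 14 + 2*I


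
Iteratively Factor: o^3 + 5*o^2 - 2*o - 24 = (o + 4)*(o^2 + o - 6) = (o - 2)*(o + 4)*(o + 3)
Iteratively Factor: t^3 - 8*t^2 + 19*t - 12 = (t - 1)*(t^2 - 7*t + 12) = (t - 3)*(t - 1)*(t - 4)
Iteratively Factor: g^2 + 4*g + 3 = (g + 1)*(g + 3)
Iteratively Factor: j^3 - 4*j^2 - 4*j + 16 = (j + 2)*(j^2 - 6*j + 8) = (j - 4)*(j + 2)*(j - 2)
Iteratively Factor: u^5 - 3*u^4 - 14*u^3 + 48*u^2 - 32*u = (u + 4)*(u^4 - 7*u^3 + 14*u^2 - 8*u) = (u - 2)*(u + 4)*(u^3 - 5*u^2 + 4*u) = u*(u - 2)*(u + 4)*(u^2 - 5*u + 4) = u*(u - 2)*(u - 1)*(u + 4)*(u - 4)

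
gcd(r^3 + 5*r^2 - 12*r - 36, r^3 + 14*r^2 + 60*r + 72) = r^2 + 8*r + 12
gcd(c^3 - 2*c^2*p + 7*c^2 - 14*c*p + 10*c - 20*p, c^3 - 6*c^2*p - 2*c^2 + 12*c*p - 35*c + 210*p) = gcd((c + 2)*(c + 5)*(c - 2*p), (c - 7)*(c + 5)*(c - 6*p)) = c + 5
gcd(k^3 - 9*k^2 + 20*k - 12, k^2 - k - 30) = k - 6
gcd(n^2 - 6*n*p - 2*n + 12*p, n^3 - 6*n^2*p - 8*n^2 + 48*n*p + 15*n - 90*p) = -n + 6*p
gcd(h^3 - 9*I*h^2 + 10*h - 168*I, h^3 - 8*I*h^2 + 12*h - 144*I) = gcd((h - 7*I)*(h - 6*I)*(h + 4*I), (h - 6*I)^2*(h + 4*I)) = h^2 - 2*I*h + 24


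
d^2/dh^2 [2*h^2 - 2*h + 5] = 4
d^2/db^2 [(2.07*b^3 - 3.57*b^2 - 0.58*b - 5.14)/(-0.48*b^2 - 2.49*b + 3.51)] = (-8.88178419700125e-16*b^5 - 3.5527136788005e-15*b^4 - 40.90995*b^3 + 151.74351*b^2 - 110.29257*b + 179.16057)/(0.110592*b^6 + 1.721088*b^5 + 6.502032*b^4 - 9.73266299999999*b^3 - 47.546109*b^2 + 92.031147*b - 43.243551)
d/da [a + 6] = 1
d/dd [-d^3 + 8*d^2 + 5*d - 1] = -3*d^2 + 16*d + 5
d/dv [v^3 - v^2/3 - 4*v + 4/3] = 3*v^2 - 2*v/3 - 4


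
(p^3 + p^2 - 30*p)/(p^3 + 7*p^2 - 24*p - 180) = p/(p + 6)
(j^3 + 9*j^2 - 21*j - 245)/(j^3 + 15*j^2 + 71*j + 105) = (j^2 + 2*j - 35)/(j^2 + 8*j + 15)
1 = 1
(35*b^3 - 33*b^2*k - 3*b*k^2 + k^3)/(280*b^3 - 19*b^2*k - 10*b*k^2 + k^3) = (b - k)/(8*b - k)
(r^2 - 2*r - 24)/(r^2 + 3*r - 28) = (r^2 - 2*r - 24)/(r^2 + 3*r - 28)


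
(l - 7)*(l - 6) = l^2 - 13*l + 42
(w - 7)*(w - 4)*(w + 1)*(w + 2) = w^4 - 8*w^3 - 3*w^2 + 62*w + 56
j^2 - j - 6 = (j - 3)*(j + 2)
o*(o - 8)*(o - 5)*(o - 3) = o^4 - 16*o^3 + 79*o^2 - 120*o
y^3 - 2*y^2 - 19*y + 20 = (y - 5)*(y - 1)*(y + 4)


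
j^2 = j^2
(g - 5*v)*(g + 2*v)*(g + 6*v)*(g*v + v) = g^4*v + 3*g^3*v^2 + g^3*v - 28*g^2*v^3 + 3*g^2*v^2 - 60*g*v^4 - 28*g*v^3 - 60*v^4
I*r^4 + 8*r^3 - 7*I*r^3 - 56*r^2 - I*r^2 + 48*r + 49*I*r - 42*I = (r - 6)*(r - 1)*(r - 7*I)*(I*r + 1)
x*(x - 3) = x^2 - 3*x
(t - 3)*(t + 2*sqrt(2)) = t^2 - 3*t + 2*sqrt(2)*t - 6*sqrt(2)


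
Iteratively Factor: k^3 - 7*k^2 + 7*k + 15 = (k - 3)*(k^2 - 4*k - 5) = (k - 3)*(k + 1)*(k - 5)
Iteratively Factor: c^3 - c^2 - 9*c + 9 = (c + 3)*(c^2 - 4*c + 3) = (c - 1)*(c + 3)*(c - 3)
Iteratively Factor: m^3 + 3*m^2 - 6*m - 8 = (m - 2)*(m^2 + 5*m + 4) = (m - 2)*(m + 4)*(m + 1)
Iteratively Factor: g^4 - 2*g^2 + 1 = (g + 1)*(g^3 - g^2 - g + 1) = (g - 1)*(g + 1)*(g^2 - 1) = (g - 1)*(g + 1)^2*(g - 1)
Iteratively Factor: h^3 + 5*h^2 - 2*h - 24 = (h + 4)*(h^2 + h - 6) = (h - 2)*(h + 4)*(h + 3)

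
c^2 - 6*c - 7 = (c - 7)*(c + 1)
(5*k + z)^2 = 25*k^2 + 10*k*z + z^2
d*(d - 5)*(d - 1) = d^3 - 6*d^2 + 5*d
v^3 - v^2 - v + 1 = (v - 1)^2*(v + 1)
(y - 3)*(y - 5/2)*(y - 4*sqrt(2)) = y^3 - 4*sqrt(2)*y^2 - 11*y^2/2 + 15*y/2 + 22*sqrt(2)*y - 30*sqrt(2)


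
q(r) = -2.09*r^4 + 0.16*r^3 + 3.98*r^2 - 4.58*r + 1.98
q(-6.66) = -3950.15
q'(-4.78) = 881.38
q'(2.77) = -156.53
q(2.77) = -99.81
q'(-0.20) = -6.09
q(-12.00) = -42984.66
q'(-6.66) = 2433.31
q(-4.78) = -993.75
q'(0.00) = -4.58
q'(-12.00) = 14415.10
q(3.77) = -372.34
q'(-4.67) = 820.16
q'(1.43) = -16.66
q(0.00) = 1.98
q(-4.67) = -900.19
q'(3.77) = -415.70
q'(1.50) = -19.78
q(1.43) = -4.70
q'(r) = -8.36*r^3 + 0.48*r^2 + 7.96*r - 4.58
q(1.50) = -5.98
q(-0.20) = 3.05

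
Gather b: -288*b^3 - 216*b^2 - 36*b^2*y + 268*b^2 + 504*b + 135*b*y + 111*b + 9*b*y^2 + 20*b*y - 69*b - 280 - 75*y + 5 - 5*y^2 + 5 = -288*b^3 + b^2*(52 - 36*y) + b*(9*y^2 + 155*y + 546) - 5*y^2 - 75*y - 270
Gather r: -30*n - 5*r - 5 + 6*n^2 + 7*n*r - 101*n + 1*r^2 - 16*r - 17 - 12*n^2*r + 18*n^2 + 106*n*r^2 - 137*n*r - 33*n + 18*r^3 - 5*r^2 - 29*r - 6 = 24*n^2 - 164*n + 18*r^3 + r^2*(106*n - 4) + r*(-12*n^2 - 130*n - 50) - 28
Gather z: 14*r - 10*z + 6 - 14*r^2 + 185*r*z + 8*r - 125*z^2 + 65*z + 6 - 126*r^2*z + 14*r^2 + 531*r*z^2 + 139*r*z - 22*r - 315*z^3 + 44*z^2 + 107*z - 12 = -315*z^3 + z^2*(531*r - 81) + z*(-126*r^2 + 324*r + 162)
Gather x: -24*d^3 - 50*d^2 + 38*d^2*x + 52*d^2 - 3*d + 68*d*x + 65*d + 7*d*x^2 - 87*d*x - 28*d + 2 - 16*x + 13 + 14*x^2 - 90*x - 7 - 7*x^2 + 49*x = -24*d^3 + 2*d^2 + 34*d + x^2*(7*d + 7) + x*(38*d^2 - 19*d - 57) + 8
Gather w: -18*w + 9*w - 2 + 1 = -9*w - 1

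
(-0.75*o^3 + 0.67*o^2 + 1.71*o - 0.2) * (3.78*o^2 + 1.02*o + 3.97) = -2.835*o^5 + 1.7676*o^4 + 4.1697*o^3 + 3.6481*o^2 + 6.5847*o - 0.794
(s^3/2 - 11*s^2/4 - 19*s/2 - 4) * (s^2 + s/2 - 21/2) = s^5/2 - 5*s^4/2 - 129*s^3/8 + 161*s^2/8 + 391*s/4 + 42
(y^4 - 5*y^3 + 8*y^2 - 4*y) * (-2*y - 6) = -2*y^5 + 4*y^4 + 14*y^3 - 40*y^2 + 24*y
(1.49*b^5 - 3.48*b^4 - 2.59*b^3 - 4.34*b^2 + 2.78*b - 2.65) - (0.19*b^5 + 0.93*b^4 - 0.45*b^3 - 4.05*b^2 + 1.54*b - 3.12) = 1.3*b^5 - 4.41*b^4 - 2.14*b^3 - 0.29*b^2 + 1.24*b + 0.47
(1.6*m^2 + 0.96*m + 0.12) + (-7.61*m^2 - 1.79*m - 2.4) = -6.01*m^2 - 0.83*m - 2.28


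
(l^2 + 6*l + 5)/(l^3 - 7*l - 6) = (l + 5)/(l^2 - l - 6)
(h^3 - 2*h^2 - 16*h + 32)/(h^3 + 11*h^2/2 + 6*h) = 2*(h^2 - 6*h + 8)/(h*(2*h + 3))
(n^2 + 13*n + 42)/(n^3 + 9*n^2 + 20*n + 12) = (n + 7)/(n^2 + 3*n + 2)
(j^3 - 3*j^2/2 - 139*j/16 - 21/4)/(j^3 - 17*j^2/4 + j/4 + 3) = (j + 7/4)/(j - 1)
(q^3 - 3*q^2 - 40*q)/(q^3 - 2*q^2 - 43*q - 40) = q/(q + 1)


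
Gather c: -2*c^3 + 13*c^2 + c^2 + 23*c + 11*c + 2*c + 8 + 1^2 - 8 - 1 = -2*c^3 + 14*c^2 + 36*c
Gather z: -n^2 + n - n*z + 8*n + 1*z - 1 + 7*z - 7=-n^2 + 9*n + z*(8 - n) - 8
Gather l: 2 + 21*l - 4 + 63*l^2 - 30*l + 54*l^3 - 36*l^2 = 54*l^3 + 27*l^2 - 9*l - 2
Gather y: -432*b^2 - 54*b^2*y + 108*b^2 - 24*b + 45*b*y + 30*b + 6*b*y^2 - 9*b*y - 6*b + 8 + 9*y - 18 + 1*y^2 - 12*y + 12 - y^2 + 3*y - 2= -324*b^2 + 6*b*y^2 + y*(-54*b^2 + 36*b)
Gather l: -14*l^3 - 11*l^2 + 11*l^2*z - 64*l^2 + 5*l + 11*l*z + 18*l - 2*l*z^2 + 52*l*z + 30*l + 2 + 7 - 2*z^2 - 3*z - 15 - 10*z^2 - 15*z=-14*l^3 + l^2*(11*z - 75) + l*(-2*z^2 + 63*z + 53) - 12*z^2 - 18*z - 6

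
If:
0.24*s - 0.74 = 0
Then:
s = 3.08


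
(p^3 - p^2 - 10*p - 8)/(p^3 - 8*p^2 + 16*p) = (p^2 + 3*p + 2)/(p*(p - 4))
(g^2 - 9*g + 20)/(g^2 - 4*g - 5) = (g - 4)/(g + 1)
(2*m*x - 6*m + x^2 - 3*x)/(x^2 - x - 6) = (2*m + x)/(x + 2)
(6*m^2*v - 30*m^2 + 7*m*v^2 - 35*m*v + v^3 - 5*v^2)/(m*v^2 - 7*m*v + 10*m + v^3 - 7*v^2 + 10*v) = (6*m + v)/(v - 2)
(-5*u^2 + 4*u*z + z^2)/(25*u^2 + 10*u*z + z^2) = (-u + z)/(5*u + z)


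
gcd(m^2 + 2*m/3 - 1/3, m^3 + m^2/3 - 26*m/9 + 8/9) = m - 1/3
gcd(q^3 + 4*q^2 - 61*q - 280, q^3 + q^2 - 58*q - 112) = q^2 - q - 56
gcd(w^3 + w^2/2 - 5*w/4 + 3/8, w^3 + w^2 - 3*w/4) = w^2 + w - 3/4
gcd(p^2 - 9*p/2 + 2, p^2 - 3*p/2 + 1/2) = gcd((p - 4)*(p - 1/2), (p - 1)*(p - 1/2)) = p - 1/2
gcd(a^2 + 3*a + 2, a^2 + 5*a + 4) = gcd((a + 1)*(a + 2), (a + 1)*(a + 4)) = a + 1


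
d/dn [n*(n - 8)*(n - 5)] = 3*n^2 - 26*n + 40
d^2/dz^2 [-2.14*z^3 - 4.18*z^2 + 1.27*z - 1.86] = -12.84*z - 8.36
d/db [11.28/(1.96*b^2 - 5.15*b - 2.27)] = (58.092 - 44.2176*b)/(-1.96*b^2 + 5.15*b + 2.27)^2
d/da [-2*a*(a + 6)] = -4*a - 12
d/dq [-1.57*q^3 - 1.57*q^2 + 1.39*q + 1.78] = -4.71*q^2 - 3.14*q + 1.39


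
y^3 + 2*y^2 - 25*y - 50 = (y - 5)*(y + 2)*(y + 5)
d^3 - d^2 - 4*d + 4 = (d - 2)*(d - 1)*(d + 2)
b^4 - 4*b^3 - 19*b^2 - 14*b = b*(b - 7)*(b + 1)*(b + 2)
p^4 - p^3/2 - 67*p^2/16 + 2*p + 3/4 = (p - 2)*(p - 3/4)*(p + 1/4)*(p + 2)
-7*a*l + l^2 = l*(-7*a + l)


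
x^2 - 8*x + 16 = (x - 4)^2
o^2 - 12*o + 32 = (o - 8)*(o - 4)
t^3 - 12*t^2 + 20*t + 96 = (t - 8)*(t - 6)*(t + 2)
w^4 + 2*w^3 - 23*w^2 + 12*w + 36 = (w - 3)*(w - 2)*(w + 1)*(w + 6)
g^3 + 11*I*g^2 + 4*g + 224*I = (g - 4*I)*(g + 7*I)*(g + 8*I)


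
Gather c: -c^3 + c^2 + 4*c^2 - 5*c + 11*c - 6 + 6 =-c^3 + 5*c^2 + 6*c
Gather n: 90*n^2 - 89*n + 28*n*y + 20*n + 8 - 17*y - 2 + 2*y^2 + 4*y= 90*n^2 + n*(28*y - 69) + 2*y^2 - 13*y + 6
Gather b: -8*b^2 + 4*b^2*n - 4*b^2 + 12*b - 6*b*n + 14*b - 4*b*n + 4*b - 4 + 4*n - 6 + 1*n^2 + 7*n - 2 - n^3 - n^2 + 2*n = b^2*(4*n - 12) + b*(30 - 10*n) - n^3 + 13*n - 12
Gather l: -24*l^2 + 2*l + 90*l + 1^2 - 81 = -24*l^2 + 92*l - 80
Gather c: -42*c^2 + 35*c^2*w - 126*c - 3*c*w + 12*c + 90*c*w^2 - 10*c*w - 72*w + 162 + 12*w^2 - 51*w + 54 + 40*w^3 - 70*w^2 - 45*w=c^2*(35*w - 42) + c*(90*w^2 - 13*w - 114) + 40*w^3 - 58*w^2 - 168*w + 216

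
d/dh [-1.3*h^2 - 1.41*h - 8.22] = -2.6*h - 1.41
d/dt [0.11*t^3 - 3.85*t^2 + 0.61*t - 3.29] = 0.33*t^2 - 7.7*t + 0.61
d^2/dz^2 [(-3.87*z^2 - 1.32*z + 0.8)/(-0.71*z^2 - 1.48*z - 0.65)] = (1.77635683940025e-15*z^4 - 6.80236799999999*z^3 - 13.13571*z^2 - 8.69892*z - 2.03577)/(0.357911*z^6 + 2.238204*z^5 + 5.648547*z^4 + 7.339912*z^3 + 5.171205*z^2 + 1.8759*z + 0.274625)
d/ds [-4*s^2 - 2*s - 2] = -8*s - 2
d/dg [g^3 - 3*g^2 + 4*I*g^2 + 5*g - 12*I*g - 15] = 3*g^2 + g*(-6 + 8*I) + 5 - 12*I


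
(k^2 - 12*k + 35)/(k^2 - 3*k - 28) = (k - 5)/(k + 4)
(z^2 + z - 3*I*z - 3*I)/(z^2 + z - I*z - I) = (z - 3*I)/(z - I)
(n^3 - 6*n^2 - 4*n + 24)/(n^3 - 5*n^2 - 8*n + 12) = (n - 2)/(n - 1)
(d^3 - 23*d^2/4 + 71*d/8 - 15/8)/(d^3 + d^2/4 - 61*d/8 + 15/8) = (d - 3)/(d + 3)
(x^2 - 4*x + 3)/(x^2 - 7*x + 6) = (x - 3)/(x - 6)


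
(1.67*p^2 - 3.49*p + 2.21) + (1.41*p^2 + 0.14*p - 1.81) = 3.08*p^2 - 3.35*p + 0.4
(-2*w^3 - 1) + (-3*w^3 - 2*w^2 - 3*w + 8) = -5*w^3 - 2*w^2 - 3*w + 7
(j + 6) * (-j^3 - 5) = -j^4 - 6*j^3 - 5*j - 30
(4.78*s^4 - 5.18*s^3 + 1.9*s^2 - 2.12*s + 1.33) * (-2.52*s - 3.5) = -12.0456*s^5 - 3.6764*s^4 + 13.342*s^3 - 1.3076*s^2 + 4.0684*s - 4.655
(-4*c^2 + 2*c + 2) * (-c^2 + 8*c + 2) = 4*c^4 - 34*c^3 + 6*c^2 + 20*c + 4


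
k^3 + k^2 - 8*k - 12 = (k - 3)*(k + 2)^2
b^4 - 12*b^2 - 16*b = b*(b - 4)*(b + 2)^2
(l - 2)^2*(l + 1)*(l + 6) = l^4 + 3*l^3 - 18*l^2 + 4*l + 24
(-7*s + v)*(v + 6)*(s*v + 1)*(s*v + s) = -7*s^3*v^3 - 49*s^3*v^2 - 42*s^3*v + s^2*v^4 + 7*s^2*v^3 - s^2*v^2 - 49*s^2*v - 42*s^2 + s*v^3 + 7*s*v^2 + 6*s*v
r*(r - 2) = r^2 - 2*r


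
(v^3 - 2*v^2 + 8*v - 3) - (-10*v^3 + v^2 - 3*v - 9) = 11*v^3 - 3*v^2 + 11*v + 6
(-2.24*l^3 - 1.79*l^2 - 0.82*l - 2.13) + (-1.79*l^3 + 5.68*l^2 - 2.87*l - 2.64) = -4.03*l^3 + 3.89*l^2 - 3.69*l - 4.77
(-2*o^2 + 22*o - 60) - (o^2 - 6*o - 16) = -3*o^2 + 28*o - 44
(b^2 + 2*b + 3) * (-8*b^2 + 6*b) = -8*b^4 - 10*b^3 - 12*b^2 + 18*b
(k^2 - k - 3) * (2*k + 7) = 2*k^3 + 5*k^2 - 13*k - 21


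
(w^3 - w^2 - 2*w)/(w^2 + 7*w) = (w^2 - w - 2)/(w + 7)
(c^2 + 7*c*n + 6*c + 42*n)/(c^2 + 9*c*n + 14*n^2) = (c + 6)/(c + 2*n)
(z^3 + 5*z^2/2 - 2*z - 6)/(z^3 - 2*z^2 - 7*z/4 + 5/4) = 2*(2*z^3 + 5*z^2 - 4*z - 12)/(4*z^3 - 8*z^2 - 7*z + 5)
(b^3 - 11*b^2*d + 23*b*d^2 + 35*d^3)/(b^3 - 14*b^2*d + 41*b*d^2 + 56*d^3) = (b - 5*d)/(b - 8*d)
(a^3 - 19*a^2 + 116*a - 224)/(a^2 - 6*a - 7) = (a^2 - 12*a + 32)/(a + 1)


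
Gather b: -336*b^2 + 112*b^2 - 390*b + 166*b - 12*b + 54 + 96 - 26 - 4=-224*b^2 - 236*b + 120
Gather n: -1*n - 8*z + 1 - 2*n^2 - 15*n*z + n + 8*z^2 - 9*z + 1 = -2*n^2 - 15*n*z + 8*z^2 - 17*z + 2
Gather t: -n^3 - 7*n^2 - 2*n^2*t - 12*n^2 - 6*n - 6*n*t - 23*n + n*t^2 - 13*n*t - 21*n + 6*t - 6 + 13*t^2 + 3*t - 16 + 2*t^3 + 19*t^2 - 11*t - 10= -n^3 - 19*n^2 - 50*n + 2*t^3 + t^2*(n + 32) + t*(-2*n^2 - 19*n - 2) - 32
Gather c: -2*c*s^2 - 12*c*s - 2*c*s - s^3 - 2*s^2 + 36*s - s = c*(-2*s^2 - 14*s) - s^3 - 2*s^2 + 35*s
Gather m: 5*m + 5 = 5*m + 5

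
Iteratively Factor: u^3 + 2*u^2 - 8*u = (u)*(u^2 + 2*u - 8) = u*(u - 2)*(u + 4)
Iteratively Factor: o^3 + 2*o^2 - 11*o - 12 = (o + 1)*(o^2 + o - 12) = (o + 1)*(o + 4)*(o - 3)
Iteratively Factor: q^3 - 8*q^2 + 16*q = (q - 4)*(q^2 - 4*q) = (q - 4)^2*(q)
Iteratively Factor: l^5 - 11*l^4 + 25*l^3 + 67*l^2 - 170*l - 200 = (l + 2)*(l^4 - 13*l^3 + 51*l^2 - 35*l - 100) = (l + 1)*(l + 2)*(l^3 - 14*l^2 + 65*l - 100) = (l - 4)*(l + 1)*(l + 2)*(l^2 - 10*l + 25) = (l - 5)*(l - 4)*(l + 1)*(l + 2)*(l - 5)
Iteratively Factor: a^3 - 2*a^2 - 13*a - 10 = (a + 1)*(a^2 - 3*a - 10) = (a + 1)*(a + 2)*(a - 5)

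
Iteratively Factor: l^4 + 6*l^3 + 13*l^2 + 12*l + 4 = (l + 1)*(l^3 + 5*l^2 + 8*l + 4) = (l + 1)*(l + 2)*(l^2 + 3*l + 2) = (l + 1)^2*(l + 2)*(l + 2)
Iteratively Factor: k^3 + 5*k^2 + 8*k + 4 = (k + 2)*(k^2 + 3*k + 2) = (k + 2)^2*(k + 1)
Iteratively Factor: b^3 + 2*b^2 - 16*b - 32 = (b + 2)*(b^2 - 16) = (b + 2)*(b + 4)*(b - 4)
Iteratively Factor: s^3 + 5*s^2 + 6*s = (s + 3)*(s^2 + 2*s) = s*(s + 3)*(s + 2)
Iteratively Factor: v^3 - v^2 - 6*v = (v - 3)*(v^2 + 2*v) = (v - 3)*(v + 2)*(v)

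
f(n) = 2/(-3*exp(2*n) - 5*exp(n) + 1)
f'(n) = 2*(6*exp(2*n) + 5*exp(n))/(-3*exp(2*n) - 5*exp(n) + 1)^2 = (12*exp(n) + 10)*exp(n)/(3*exp(2*n) + 5*exp(n) - 1)^2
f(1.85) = -0.01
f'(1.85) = 0.02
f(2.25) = -0.01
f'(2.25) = 0.01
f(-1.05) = -1.79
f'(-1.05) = 3.98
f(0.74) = -0.09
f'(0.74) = 0.14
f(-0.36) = -0.51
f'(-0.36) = 0.82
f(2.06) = -0.01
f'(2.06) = 0.02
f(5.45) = -0.00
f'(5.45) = 0.00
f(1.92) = -0.01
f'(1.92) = 0.02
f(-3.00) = 2.69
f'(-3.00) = 0.95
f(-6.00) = 2.03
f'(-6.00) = 0.03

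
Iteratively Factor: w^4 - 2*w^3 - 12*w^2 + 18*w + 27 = (w + 3)*(w^3 - 5*w^2 + 3*w + 9) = (w - 3)*(w + 3)*(w^2 - 2*w - 3) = (w - 3)*(w + 1)*(w + 3)*(w - 3)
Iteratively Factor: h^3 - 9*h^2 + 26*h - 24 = (h - 4)*(h^2 - 5*h + 6) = (h - 4)*(h - 3)*(h - 2)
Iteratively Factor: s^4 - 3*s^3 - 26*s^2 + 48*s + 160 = (s + 4)*(s^3 - 7*s^2 + 2*s + 40) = (s - 5)*(s + 4)*(s^2 - 2*s - 8) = (s - 5)*(s + 2)*(s + 4)*(s - 4)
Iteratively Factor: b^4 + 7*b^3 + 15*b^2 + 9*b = (b + 3)*(b^3 + 4*b^2 + 3*b) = b*(b + 3)*(b^2 + 4*b + 3) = b*(b + 3)^2*(b + 1)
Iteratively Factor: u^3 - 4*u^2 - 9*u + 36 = (u - 3)*(u^2 - u - 12) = (u - 3)*(u + 3)*(u - 4)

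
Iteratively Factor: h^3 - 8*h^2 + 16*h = (h)*(h^2 - 8*h + 16) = h*(h - 4)*(h - 4)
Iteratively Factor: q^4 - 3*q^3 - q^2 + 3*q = (q - 3)*(q^3 - q) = q*(q - 3)*(q^2 - 1) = q*(q - 3)*(q + 1)*(q - 1)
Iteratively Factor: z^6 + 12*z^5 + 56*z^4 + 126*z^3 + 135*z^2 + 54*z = (z + 1)*(z^5 + 11*z^4 + 45*z^3 + 81*z^2 + 54*z) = z*(z + 1)*(z^4 + 11*z^3 + 45*z^2 + 81*z + 54) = z*(z + 1)*(z + 3)*(z^3 + 8*z^2 + 21*z + 18) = z*(z + 1)*(z + 3)^2*(z^2 + 5*z + 6) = z*(z + 1)*(z + 3)^3*(z + 2)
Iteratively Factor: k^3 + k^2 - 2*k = (k + 2)*(k^2 - k) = (k - 1)*(k + 2)*(k)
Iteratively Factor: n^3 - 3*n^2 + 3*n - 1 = (n - 1)*(n^2 - 2*n + 1) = (n - 1)^2*(n - 1)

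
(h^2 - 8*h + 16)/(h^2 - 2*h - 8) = (h - 4)/(h + 2)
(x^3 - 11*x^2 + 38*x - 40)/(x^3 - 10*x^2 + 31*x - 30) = (x - 4)/(x - 3)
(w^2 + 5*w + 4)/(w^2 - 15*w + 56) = (w^2 + 5*w + 4)/(w^2 - 15*w + 56)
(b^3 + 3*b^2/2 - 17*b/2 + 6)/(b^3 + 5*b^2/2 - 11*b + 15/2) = (b + 4)/(b + 5)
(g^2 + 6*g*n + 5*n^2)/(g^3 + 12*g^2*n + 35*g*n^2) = (g + n)/(g*(g + 7*n))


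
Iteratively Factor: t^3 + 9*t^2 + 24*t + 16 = (t + 4)*(t^2 + 5*t + 4) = (t + 1)*(t + 4)*(t + 4)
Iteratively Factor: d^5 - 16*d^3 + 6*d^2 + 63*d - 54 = (d - 3)*(d^4 + 3*d^3 - 7*d^2 - 15*d + 18) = (d - 3)*(d + 3)*(d^3 - 7*d + 6) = (d - 3)*(d + 3)^2*(d^2 - 3*d + 2) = (d - 3)*(d - 2)*(d + 3)^2*(d - 1)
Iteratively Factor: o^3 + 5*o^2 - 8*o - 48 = (o + 4)*(o^2 + o - 12) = (o - 3)*(o + 4)*(o + 4)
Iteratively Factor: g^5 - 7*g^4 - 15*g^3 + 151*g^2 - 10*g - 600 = (g - 3)*(g^4 - 4*g^3 - 27*g^2 + 70*g + 200) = (g - 3)*(g + 2)*(g^3 - 6*g^2 - 15*g + 100) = (g - 3)*(g + 2)*(g + 4)*(g^2 - 10*g + 25) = (g - 5)*(g - 3)*(g + 2)*(g + 4)*(g - 5)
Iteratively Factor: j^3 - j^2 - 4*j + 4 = (j - 1)*(j^2 - 4) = (j - 2)*(j - 1)*(j + 2)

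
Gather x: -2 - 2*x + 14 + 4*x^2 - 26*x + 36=4*x^2 - 28*x + 48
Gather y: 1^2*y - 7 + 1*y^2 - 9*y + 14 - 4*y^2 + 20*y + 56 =-3*y^2 + 12*y + 63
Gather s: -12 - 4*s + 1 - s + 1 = -5*s - 10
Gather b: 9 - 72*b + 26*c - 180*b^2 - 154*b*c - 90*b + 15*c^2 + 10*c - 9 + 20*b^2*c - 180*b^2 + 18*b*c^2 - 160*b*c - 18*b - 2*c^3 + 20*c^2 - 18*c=b^2*(20*c - 360) + b*(18*c^2 - 314*c - 180) - 2*c^3 + 35*c^2 + 18*c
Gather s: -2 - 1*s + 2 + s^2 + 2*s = s^2 + s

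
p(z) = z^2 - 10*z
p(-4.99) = 74.80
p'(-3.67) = -17.34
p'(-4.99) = -19.98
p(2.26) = -17.49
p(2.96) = -20.84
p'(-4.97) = -19.94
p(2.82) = -20.25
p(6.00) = -24.00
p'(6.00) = 2.00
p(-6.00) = 96.00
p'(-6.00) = -22.00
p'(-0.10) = -10.20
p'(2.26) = -5.48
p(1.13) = -10.02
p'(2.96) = -4.08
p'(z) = 2*z - 10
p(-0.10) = 1.01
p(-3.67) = 50.17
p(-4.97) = 74.40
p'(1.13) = -7.74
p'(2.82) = -4.36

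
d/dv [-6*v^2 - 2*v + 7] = -12*v - 2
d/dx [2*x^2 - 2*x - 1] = 4*x - 2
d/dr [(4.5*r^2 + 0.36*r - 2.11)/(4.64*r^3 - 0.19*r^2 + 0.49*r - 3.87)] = (-20.88*r^4 - 3.3408*r^3 + 31.6446*r^2 - 35.6318*r - 0.3593)/(21.5296*r^6 - 1.7632*r^5 + 4.5833*r^4 - 36.0998*r^3 + 1.7107*r^2 - 3.7926*r + 14.9769)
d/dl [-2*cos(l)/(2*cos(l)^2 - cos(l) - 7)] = 2*(2*sin(l)^2 - 9)*sin(l)/(cos(l) - cos(2*l) + 6)^2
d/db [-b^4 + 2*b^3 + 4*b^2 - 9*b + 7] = -4*b^3 + 6*b^2 + 8*b - 9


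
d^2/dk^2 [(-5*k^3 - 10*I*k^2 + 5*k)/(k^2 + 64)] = 10*(65*k^3 + 384*I*k^2 - 12480*k - 8192*I)/(k^6 + 192*k^4 + 12288*k^2 + 262144)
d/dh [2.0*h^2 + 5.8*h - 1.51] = 4.0*h + 5.8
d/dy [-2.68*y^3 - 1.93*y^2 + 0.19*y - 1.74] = -8.04*y^2 - 3.86*y + 0.19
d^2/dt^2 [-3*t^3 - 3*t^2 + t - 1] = -18*t - 6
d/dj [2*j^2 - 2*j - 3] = 4*j - 2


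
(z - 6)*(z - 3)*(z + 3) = z^3 - 6*z^2 - 9*z + 54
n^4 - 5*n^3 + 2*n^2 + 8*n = n*(n - 4)*(n - 2)*(n + 1)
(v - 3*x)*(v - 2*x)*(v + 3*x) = v^3 - 2*v^2*x - 9*v*x^2 + 18*x^3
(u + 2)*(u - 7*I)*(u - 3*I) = u^3 + 2*u^2 - 10*I*u^2 - 21*u - 20*I*u - 42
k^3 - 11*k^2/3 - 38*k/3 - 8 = (k - 6)*(k + 1)*(k + 4/3)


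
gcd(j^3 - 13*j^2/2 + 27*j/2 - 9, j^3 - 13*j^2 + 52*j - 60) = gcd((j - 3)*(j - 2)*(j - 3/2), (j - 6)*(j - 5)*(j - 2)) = j - 2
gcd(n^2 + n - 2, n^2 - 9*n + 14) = 1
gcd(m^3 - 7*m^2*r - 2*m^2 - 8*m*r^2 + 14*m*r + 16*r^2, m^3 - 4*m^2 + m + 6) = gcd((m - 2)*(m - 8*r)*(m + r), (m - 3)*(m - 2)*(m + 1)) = m - 2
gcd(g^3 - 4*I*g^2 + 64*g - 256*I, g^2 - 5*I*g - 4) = g - 4*I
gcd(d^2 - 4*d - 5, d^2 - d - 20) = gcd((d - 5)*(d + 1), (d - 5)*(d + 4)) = d - 5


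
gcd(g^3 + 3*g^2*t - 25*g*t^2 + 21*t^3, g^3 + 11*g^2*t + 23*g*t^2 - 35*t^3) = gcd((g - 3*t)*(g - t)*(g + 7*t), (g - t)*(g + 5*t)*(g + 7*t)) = -g^2 - 6*g*t + 7*t^2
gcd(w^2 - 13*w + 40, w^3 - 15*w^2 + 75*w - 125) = w - 5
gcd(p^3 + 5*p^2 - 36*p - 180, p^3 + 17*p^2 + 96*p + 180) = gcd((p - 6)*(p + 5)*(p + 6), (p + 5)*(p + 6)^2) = p^2 + 11*p + 30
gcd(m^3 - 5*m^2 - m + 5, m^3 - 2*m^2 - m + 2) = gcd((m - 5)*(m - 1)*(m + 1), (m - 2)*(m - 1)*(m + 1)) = m^2 - 1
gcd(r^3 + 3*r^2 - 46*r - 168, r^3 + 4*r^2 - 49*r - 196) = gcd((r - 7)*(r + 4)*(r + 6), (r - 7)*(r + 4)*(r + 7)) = r^2 - 3*r - 28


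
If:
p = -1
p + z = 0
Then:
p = -1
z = 1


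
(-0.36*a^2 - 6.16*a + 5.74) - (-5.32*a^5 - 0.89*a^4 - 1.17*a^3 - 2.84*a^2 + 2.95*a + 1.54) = 5.32*a^5 + 0.89*a^4 + 1.17*a^3 + 2.48*a^2 - 9.11*a + 4.2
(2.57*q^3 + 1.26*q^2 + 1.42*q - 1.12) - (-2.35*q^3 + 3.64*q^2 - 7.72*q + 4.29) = 4.92*q^3 - 2.38*q^2 + 9.14*q - 5.41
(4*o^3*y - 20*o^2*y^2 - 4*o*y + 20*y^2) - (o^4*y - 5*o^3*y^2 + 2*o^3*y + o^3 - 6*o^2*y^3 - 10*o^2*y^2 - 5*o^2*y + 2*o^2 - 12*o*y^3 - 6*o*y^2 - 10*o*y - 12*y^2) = -o^4*y + 5*o^3*y^2 + 2*o^3*y - o^3 + 6*o^2*y^3 - 10*o^2*y^2 + 5*o^2*y - 2*o^2 + 12*o*y^3 + 6*o*y^2 + 6*o*y + 32*y^2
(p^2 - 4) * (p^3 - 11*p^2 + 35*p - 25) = p^5 - 11*p^4 + 31*p^3 + 19*p^2 - 140*p + 100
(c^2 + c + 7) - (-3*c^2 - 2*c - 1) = 4*c^2 + 3*c + 8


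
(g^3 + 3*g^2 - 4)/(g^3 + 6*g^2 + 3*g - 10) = (g + 2)/(g + 5)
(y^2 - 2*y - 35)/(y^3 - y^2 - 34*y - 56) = (y + 5)/(y^2 + 6*y + 8)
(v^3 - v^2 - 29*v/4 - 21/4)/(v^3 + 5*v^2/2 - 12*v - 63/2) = (2*v^2 + 5*v + 3)/(2*(v^2 + 6*v + 9))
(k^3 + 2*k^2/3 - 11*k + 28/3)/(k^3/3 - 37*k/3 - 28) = (3*k^2 - 10*k + 7)/(k^2 - 4*k - 21)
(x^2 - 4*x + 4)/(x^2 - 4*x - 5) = (-x^2 + 4*x - 4)/(-x^2 + 4*x + 5)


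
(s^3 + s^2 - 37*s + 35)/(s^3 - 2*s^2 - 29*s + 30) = (s^2 + 2*s - 35)/(s^2 - s - 30)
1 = 1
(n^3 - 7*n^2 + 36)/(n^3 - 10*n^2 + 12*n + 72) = (n - 3)/(n - 6)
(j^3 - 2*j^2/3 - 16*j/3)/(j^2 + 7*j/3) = (3*j^2 - 2*j - 16)/(3*j + 7)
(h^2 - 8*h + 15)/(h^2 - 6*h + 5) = (h - 3)/(h - 1)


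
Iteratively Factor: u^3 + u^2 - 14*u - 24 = (u + 3)*(u^2 - 2*u - 8) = (u + 2)*(u + 3)*(u - 4)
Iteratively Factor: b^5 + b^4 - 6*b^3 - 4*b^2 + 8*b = (b - 1)*(b^4 + 2*b^3 - 4*b^2 - 8*b) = (b - 1)*(b + 2)*(b^3 - 4*b) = (b - 1)*(b + 2)^2*(b^2 - 2*b) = b*(b - 1)*(b + 2)^2*(b - 2)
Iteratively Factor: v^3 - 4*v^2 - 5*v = (v - 5)*(v^2 + v) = (v - 5)*(v + 1)*(v)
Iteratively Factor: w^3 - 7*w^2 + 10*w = (w)*(w^2 - 7*w + 10) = w*(w - 2)*(w - 5)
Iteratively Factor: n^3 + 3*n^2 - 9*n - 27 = (n + 3)*(n^2 - 9) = (n - 3)*(n + 3)*(n + 3)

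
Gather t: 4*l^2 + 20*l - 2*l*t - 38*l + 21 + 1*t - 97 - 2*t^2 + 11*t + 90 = 4*l^2 - 18*l - 2*t^2 + t*(12 - 2*l) + 14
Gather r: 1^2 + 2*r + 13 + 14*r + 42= 16*r + 56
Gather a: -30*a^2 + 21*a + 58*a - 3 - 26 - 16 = -30*a^2 + 79*a - 45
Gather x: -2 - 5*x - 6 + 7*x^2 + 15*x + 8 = 7*x^2 + 10*x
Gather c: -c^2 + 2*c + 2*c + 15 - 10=-c^2 + 4*c + 5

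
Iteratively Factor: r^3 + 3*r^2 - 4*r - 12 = (r + 2)*(r^2 + r - 6) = (r - 2)*(r + 2)*(r + 3)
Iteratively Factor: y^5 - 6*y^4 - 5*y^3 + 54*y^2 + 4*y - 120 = (y - 2)*(y^4 - 4*y^3 - 13*y^2 + 28*y + 60) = (y - 5)*(y - 2)*(y^3 + y^2 - 8*y - 12) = (y - 5)*(y - 2)*(y + 2)*(y^2 - y - 6) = (y - 5)*(y - 3)*(y - 2)*(y + 2)*(y + 2)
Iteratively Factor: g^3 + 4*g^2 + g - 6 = (g + 3)*(g^2 + g - 2) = (g + 2)*(g + 3)*(g - 1)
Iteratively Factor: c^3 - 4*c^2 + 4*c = (c - 2)*(c^2 - 2*c) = (c - 2)^2*(c)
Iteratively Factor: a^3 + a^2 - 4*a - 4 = (a + 1)*(a^2 - 4) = (a + 1)*(a + 2)*(a - 2)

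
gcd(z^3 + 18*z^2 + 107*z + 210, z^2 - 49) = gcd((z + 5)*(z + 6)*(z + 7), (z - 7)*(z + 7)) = z + 7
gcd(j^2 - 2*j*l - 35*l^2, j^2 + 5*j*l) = j + 5*l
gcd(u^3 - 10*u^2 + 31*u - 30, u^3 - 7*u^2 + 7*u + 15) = u^2 - 8*u + 15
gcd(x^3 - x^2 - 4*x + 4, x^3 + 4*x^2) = 1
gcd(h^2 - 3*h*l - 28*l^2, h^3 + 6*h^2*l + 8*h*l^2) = h + 4*l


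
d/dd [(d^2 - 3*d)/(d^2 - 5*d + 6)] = -2/(d^2 - 4*d + 4)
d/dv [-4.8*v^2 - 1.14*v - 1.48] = -9.6*v - 1.14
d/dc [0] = 0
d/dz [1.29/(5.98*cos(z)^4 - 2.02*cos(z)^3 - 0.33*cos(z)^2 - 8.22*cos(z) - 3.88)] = (30.8568*cos(z)^3 - 7.8174*cos(z)^2 - 0.8514*cos(z) - 10.6038)*sin(z)/(-5.98*cos(z)^4 + 2.02*cos(z)^3 + 0.33*cos(z)^2 + 8.22*cos(z) + 3.88)^2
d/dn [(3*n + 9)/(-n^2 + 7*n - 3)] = 3*(n^2 + 6*n - 24)/(n^4 - 14*n^3 + 55*n^2 - 42*n + 9)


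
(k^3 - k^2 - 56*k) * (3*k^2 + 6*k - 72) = 3*k^5 + 3*k^4 - 246*k^3 - 264*k^2 + 4032*k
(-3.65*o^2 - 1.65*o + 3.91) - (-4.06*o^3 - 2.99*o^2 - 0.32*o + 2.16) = 4.06*o^3 - 0.66*o^2 - 1.33*o + 1.75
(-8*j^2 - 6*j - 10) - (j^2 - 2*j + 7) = -9*j^2 - 4*j - 17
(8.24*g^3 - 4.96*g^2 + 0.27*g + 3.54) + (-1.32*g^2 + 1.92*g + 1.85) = 8.24*g^3 - 6.28*g^2 + 2.19*g + 5.39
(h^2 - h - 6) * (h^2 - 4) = h^4 - h^3 - 10*h^2 + 4*h + 24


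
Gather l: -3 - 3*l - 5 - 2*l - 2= -5*l - 10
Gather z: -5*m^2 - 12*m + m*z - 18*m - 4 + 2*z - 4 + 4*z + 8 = -5*m^2 - 30*m + z*(m + 6)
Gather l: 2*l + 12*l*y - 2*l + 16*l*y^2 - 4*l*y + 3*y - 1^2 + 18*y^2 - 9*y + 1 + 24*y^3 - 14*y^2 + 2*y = l*(16*y^2 + 8*y) + 24*y^3 + 4*y^2 - 4*y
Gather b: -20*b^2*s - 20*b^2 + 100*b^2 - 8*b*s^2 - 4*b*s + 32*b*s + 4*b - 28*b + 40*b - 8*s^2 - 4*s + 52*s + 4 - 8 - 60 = b^2*(80 - 20*s) + b*(-8*s^2 + 28*s + 16) - 8*s^2 + 48*s - 64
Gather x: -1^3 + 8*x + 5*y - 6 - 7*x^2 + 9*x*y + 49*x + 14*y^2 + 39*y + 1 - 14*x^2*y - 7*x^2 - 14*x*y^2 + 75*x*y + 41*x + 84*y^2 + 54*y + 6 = x^2*(-14*y - 14) + x*(-14*y^2 + 84*y + 98) + 98*y^2 + 98*y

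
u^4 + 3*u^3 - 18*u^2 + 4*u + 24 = (u - 2)^2*(u + 1)*(u + 6)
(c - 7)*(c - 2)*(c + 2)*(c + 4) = c^4 - 3*c^3 - 32*c^2 + 12*c + 112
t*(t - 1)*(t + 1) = t^3 - t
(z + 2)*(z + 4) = z^2 + 6*z + 8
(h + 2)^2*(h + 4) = h^3 + 8*h^2 + 20*h + 16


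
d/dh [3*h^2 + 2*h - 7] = 6*h + 2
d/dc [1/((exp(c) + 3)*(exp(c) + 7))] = 2*(-exp(c) - 5)*exp(c)/(exp(4*c) + 20*exp(3*c) + 142*exp(2*c) + 420*exp(c) + 441)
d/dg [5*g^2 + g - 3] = 10*g + 1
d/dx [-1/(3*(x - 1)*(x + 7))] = 2*(x + 3)/(3*(x - 1)^2*(x + 7)^2)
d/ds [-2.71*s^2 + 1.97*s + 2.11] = 1.97 - 5.42*s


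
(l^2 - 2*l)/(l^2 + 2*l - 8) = l/(l + 4)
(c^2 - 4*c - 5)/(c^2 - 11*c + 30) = (c + 1)/(c - 6)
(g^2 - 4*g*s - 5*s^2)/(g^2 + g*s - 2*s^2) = (g^2 - 4*g*s - 5*s^2)/(g^2 + g*s - 2*s^2)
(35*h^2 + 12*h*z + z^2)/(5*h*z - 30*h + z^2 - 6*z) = (7*h + z)/(z - 6)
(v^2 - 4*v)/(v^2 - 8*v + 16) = v/(v - 4)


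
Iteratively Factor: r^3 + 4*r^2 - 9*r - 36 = (r - 3)*(r^2 + 7*r + 12) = (r - 3)*(r + 3)*(r + 4)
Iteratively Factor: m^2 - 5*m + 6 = (m - 3)*(m - 2)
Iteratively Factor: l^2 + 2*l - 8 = (l - 2)*(l + 4)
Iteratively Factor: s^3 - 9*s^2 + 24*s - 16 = (s - 4)*(s^2 - 5*s + 4) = (s - 4)^2*(s - 1)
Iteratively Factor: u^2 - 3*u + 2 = (u - 1)*(u - 2)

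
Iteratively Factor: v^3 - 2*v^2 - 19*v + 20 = (v - 5)*(v^2 + 3*v - 4) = (v - 5)*(v - 1)*(v + 4)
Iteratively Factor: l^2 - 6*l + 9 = (l - 3)*(l - 3)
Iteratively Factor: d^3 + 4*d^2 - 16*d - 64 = (d + 4)*(d^2 - 16) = (d + 4)^2*(d - 4)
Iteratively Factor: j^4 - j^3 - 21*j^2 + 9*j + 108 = (j - 4)*(j^3 + 3*j^2 - 9*j - 27) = (j - 4)*(j - 3)*(j^2 + 6*j + 9) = (j - 4)*(j - 3)*(j + 3)*(j + 3)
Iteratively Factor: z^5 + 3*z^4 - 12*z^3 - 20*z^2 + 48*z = (z)*(z^4 + 3*z^3 - 12*z^2 - 20*z + 48) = z*(z + 3)*(z^3 - 12*z + 16) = z*(z - 2)*(z + 3)*(z^2 + 2*z - 8) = z*(z - 2)^2*(z + 3)*(z + 4)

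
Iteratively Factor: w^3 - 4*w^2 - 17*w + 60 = (w + 4)*(w^2 - 8*w + 15) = (w - 5)*(w + 4)*(w - 3)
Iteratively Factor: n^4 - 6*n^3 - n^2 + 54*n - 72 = (n - 2)*(n^3 - 4*n^2 - 9*n + 36) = (n - 2)*(n + 3)*(n^2 - 7*n + 12) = (n - 3)*(n - 2)*(n + 3)*(n - 4)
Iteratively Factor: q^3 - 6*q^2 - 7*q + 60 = (q + 3)*(q^2 - 9*q + 20) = (q - 5)*(q + 3)*(q - 4)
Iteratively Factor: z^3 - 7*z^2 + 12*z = (z - 4)*(z^2 - 3*z) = (z - 4)*(z - 3)*(z)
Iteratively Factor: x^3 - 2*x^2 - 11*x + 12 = (x + 3)*(x^2 - 5*x + 4) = (x - 1)*(x + 3)*(x - 4)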